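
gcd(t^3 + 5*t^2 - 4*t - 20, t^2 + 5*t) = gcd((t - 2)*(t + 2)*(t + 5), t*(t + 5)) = t + 5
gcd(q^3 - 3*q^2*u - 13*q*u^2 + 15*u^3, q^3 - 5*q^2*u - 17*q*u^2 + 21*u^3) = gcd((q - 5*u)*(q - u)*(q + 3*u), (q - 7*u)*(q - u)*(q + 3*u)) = q^2 + 2*q*u - 3*u^2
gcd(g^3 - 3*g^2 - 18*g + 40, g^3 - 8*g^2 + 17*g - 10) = g^2 - 7*g + 10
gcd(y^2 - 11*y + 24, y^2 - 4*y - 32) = y - 8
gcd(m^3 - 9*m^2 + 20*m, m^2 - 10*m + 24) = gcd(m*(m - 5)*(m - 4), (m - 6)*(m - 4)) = m - 4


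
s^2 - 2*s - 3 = (s - 3)*(s + 1)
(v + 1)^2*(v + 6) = v^3 + 8*v^2 + 13*v + 6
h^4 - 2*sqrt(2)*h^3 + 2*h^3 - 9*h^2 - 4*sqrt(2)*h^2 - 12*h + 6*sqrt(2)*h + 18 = (h - 1)*(h + 3)*(h - 3*sqrt(2))*(h + sqrt(2))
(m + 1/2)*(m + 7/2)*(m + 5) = m^3 + 9*m^2 + 87*m/4 + 35/4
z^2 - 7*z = z*(z - 7)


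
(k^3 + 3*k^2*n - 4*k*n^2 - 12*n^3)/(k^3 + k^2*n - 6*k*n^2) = (k + 2*n)/k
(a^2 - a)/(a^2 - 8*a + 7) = a/(a - 7)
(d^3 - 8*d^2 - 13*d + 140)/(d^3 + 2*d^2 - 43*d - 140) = (d - 5)/(d + 5)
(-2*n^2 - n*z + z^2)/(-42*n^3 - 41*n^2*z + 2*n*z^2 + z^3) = (-2*n + z)/(-42*n^2 + n*z + z^2)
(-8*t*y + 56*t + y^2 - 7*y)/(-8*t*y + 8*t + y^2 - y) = (y - 7)/(y - 1)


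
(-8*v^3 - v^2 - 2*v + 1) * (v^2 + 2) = -8*v^5 - v^4 - 18*v^3 - v^2 - 4*v + 2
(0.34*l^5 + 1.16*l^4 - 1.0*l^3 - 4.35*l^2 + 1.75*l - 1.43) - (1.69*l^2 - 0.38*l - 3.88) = 0.34*l^5 + 1.16*l^4 - 1.0*l^3 - 6.04*l^2 + 2.13*l + 2.45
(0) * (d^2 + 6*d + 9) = 0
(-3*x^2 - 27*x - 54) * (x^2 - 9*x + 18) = -3*x^4 + 135*x^2 - 972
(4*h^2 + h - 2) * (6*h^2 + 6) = 24*h^4 + 6*h^3 + 12*h^2 + 6*h - 12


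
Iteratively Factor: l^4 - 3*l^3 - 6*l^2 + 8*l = (l + 2)*(l^3 - 5*l^2 + 4*l) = (l - 1)*(l + 2)*(l^2 - 4*l) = l*(l - 1)*(l + 2)*(l - 4)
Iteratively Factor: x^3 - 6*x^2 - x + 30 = (x - 5)*(x^2 - x - 6) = (x - 5)*(x + 2)*(x - 3)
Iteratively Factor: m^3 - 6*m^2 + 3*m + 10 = (m + 1)*(m^2 - 7*m + 10) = (m - 2)*(m + 1)*(m - 5)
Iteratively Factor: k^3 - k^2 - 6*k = (k - 3)*(k^2 + 2*k) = k*(k - 3)*(k + 2)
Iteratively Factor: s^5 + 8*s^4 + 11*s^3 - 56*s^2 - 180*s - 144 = (s + 3)*(s^4 + 5*s^3 - 4*s^2 - 44*s - 48) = (s + 2)*(s + 3)*(s^3 + 3*s^2 - 10*s - 24) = (s - 3)*(s + 2)*(s + 3)*(s^2 + 6*s + 8) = (s - 3)*(s + 2)*(s + 3)*(s + 4)*(s + 2)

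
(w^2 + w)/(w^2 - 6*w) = (w + 1)/(w - 6)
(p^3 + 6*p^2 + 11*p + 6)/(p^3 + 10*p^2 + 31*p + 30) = (p + 1)/(p + 5)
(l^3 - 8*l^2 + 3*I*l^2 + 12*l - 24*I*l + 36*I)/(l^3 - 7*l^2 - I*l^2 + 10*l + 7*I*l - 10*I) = (l^2 + 3*l*(-2 + I) - 18*I)/(l^2 - l*(5 + I) + 5*I)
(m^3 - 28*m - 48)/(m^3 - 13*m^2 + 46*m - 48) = (m^3 - 28*m - 48)/(m^3 - 13*m^2 + 46*m - 48)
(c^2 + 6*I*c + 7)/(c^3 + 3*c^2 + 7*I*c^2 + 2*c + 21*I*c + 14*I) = (c - I)/(c^2 + 3*c + 2)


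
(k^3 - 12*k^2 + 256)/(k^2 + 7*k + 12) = (k^2 - 16*k + 64)/(k + 3)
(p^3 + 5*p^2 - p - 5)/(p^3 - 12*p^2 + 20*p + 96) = (p^3 + 5*p^2 - p - 5)/(p^3 - 12*p^2 + 20*p + 96)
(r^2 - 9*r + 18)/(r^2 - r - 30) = (r - 3)/(r + 5)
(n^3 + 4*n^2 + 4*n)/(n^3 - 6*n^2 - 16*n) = (n + 2)/(n - 8)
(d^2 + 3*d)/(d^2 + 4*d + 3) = d/(d + 1)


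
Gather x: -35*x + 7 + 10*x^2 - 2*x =10*x^2 - 37*x + 7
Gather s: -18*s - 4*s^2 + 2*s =-4*s^2 - 16*s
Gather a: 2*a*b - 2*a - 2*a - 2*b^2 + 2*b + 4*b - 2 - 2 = a*(2*b - 4) - 2*b^2 + 6*b - 4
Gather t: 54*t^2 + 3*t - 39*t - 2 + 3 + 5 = 54*t^2 - 36*t + 6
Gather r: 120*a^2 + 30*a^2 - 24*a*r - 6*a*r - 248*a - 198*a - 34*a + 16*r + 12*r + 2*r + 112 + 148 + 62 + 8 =150*a^2 - 480*a + r*(30 - 30*a) + 330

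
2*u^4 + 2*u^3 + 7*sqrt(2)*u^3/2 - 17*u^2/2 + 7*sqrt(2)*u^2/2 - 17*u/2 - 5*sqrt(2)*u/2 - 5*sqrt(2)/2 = (u - sqrt(2))*(u + 5*sqrt(2)/2)*(sqrt(2)*u + 1/2)*(sqrt(2)*u + sqrt(2))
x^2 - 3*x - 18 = (x - 6)*(x + 3)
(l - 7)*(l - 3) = l^2 - 10*l + 21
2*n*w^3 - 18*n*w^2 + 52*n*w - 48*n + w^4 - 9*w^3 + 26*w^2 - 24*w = (2*n + w)*(w - 4)*(w - 3)*(w - 2)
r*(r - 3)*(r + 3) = r^3 - 9*r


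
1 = 1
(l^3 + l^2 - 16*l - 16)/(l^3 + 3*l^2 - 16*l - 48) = (l + 1)/(l + 3)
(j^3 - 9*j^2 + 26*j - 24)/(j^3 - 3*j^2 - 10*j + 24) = (j - 3)/(j + 3)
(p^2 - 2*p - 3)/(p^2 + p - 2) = (p^2 - 2*p - 3)/(p^2 + p - 2)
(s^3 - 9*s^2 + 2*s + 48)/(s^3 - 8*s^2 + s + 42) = (s - 8)/(s - 7)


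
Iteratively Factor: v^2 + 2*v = (v + 2)*(v)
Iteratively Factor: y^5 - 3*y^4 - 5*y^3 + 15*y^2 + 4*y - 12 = (y - 2)*(y^4 - y^3 - 7*y^2 + y + 6) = (y - 3)*(y - 2)*(y^3 + 2*y^2 - y - 2) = (y - 3)*(y - 2)*(y + 1)*(y^2 + y - 2) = (y - 3)*(y - 2)*(y - 1)*(y + 1)*(y + 2)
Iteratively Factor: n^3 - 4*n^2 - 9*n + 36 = (n - 3)*(n^2 - n - 12) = (n - 3)*(n + 3)*(n - 4)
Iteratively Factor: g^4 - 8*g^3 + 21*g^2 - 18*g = (g - 2)*(g^3 - 6*g^2 + 9*g) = (g - 3)*(g - 2)*(g^2 - 3*g) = g*(g - 3)*(g - 2)*(g - 3)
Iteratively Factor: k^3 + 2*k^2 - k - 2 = (k + 1)*(k^2 + k - 2) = (k - 1)*(k + 1)*(k + 2)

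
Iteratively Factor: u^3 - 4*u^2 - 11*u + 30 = (u - 5)*(u^2 + u - 6) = (u - 5)*(u + 3)*(u - 2)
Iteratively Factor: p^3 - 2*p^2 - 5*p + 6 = (p - 1)*(p^2 - p - 6) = (p - 3)*(p - 1)*(p + 2)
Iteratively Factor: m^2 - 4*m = (m)*(m - 4)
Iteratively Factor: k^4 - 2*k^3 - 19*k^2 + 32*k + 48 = (k - 3)*(k^3 + k^2 - 16*k - 16) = (k - 4)*(k - 3)*(k^2 + 5*k + 4) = (k - 4)*(k - 3)*(k + 1)*(k + 4)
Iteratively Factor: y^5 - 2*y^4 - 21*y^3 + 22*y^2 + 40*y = (y + 4)*(y^4 - 6*y^3 + 3*y^2 + 10*y) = (y + 1)*(y + 4)*(y^3 - 7*y^2 + 10*y) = (y - 2)*(y + 1)*(y + 4)*(y^2 - 5*y) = (y - 5)*(y - 2)*(y + 1)*(y + 4)*(y)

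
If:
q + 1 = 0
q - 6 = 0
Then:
No Solution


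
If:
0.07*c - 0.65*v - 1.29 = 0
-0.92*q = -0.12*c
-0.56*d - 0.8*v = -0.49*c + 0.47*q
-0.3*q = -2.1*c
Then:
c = 0.00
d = 2.84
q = 0.00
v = -1.98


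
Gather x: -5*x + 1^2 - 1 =-5*x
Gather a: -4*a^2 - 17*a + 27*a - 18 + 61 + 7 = -4*a^2 + 10*a + 50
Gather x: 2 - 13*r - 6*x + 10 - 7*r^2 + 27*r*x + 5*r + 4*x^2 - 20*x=-7*r^2 - 8*r + 4*x^2 + x*(27*r - 26) + 12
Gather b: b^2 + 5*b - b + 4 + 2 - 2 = b^2 + 4*b + 4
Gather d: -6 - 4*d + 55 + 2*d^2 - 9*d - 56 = 2*d^2 - 13*d - 7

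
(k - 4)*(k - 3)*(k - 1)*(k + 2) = k^4 - 6*k^3 + 3*k^2 + 26*k - 24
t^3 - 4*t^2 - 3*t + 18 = (t - 3)^2*(t + 2)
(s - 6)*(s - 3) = s^2 - 9*s + 18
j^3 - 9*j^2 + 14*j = j*(j - 7)*(j - 2)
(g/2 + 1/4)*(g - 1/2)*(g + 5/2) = g^3/2 + 5*g^2/4 - g/8 - 5/16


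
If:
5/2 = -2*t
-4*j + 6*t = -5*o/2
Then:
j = 5*o/8 - 15/8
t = -5/4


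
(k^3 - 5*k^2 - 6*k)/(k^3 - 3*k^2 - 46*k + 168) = k*(k + 1)/(k^2 + 3*k - 28)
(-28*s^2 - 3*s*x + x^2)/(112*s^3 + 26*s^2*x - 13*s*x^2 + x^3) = (4*s + x)/(-16*s^2 - 6*s*x + x^2)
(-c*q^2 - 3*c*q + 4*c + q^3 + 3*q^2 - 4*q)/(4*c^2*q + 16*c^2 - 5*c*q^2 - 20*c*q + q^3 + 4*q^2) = (q - 1)/(-4*c + q)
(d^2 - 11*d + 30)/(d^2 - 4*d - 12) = (d - 5)/(d + 2)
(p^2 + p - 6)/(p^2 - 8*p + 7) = (p^2 + p - 6)/(p^2 - 8*p + 7)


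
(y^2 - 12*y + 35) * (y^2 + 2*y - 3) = y^4 - 10*y^3 + 8*y^2 + 106*y - 105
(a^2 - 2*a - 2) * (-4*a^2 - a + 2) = -4*a^4 + 7*a^3 + 12*a^2 - 2*a - 4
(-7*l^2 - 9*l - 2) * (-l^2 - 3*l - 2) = 7*l^4 + 30*l^3 + 43*l^2 + 24*l + 4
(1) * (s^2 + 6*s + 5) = s^2 + 6*s + 5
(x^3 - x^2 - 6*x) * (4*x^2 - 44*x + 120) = 4*x^5 - 48*x^4 + 140*x^3 + 144*x^2 - 720*x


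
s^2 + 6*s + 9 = (s + 3)^2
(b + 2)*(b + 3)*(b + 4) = b^3 + 9*b^2 + 26*b + 24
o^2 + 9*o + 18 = (o + 3)*(o + 6)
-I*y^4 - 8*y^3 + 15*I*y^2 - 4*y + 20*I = (y - 5*I)*(y - 2*I)^2*(-I*y + 1)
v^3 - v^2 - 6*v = v*(v - 3)*(v + 2)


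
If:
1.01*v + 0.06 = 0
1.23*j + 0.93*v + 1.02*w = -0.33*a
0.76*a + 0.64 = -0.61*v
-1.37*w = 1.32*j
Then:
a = -0.79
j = 1.28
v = -0.06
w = -1.24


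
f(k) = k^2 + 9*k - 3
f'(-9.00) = -9.00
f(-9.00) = -3.00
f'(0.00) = 9.00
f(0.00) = -3.00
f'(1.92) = 12.84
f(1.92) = 17.97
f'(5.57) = 20.14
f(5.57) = 78.15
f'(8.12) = 25.24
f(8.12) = 136.01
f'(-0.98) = 7.04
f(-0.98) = -10.86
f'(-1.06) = 6.88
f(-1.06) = -11.42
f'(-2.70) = 3.60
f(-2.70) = -20.01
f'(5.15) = 19.30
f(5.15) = 69.87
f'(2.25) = 13.50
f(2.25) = 22.31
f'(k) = 2*k + 9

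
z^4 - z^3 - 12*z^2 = z^2*(z - 4)*(z + 3)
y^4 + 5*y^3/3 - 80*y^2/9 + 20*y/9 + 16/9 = (y - 2)*(y - 2/3)*(y + 1/3)*(y + 4)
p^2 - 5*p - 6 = (p - 6)*(p + 1)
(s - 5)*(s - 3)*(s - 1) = s^3 - 9*s^2 + 23*s - 15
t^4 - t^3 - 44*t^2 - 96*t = t*(t - 8)*(t + 3)*(t + 4)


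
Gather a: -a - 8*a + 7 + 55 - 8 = 54 - 9*a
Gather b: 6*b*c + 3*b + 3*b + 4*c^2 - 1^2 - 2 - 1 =b*(6*c + 6) + 4*c^2 - 4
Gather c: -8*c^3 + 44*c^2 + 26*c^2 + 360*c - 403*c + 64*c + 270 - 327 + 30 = -8*c^3 + 70*c^2 + 21*c - 27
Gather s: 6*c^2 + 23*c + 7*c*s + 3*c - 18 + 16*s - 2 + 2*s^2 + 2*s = 6*c^2 + 26*c + 2*s^2 + s*(7*c + 18) - 20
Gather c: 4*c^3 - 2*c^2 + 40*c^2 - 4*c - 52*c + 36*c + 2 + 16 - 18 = 4*c^3 + 38*c^2 - 20*c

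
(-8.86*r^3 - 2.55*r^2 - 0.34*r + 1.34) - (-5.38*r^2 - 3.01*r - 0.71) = -8.86*r^3 + 2.83*r^2 + 2.67*r + 2.05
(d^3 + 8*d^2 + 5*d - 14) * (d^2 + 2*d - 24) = d^5 + 10*d^4 - 3*d^3 - 196*d^2 - 148*d + 336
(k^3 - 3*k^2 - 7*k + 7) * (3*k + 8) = 3*k^4 - k^3 - 45*k^2 - 35*k + 56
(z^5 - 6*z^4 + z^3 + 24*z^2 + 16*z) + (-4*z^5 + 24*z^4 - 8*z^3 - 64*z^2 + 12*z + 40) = -3*z^5 + 18*z^4 - 7*z^3 - 40*z^2 + 28*z + 40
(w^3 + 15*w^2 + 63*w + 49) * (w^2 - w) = w^5 + 14*w^4 + 48*w^3 - 14*w^2 - 49*w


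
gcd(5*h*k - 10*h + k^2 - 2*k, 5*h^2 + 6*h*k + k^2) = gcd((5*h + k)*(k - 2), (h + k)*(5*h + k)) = 5*h + k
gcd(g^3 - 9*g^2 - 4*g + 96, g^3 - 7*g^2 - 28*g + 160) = g^2 - 12*g + 32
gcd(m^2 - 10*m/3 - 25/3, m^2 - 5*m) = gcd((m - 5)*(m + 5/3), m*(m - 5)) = m - 5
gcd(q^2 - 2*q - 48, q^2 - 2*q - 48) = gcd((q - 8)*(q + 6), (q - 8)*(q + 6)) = q^2 - 2*q - 48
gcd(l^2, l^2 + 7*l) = l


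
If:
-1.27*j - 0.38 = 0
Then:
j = -0.30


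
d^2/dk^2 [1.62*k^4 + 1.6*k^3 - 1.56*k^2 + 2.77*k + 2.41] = 19.44*k^2 + 9.6*k - 3.12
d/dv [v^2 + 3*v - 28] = 2*v + 3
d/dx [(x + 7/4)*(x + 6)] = 2*x + 31/4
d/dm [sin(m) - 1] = cos(m)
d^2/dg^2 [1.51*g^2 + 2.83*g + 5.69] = 3.02000000000000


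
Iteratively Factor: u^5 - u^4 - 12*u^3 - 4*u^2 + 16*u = (u + 2)*(u^4 - 3*u^3 - 6*u^2 + 8*u) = (u - 4)*(u + 2)*(u^3 + u^2 - 2*u) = u*(u - 4)*(u + 2)*(u^2 + u - 2) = u*(u - 4)*(u + 2)^2*(u - 1)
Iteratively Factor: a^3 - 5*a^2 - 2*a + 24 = (a + 2)*(a^2 - 7*a + 12) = (a - 3)*(a + 2)*(a - 4)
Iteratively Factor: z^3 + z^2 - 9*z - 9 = (z - 3)*(z^2 + 4*z + 3) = (z - 3)*(z + 1)*(z + 3)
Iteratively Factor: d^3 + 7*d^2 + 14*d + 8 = (d + 2)*(d^2 + 5*d + 4) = (d + 1)*(d + 2)*(d + 4)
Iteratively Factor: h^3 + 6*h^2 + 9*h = (h + 3)*(h^2 + 3*h) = (h + 3)^2*(h)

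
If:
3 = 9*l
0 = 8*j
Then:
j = 0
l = 1/3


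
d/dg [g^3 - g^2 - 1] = g*(3*g - 2)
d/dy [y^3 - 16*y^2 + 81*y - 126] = 3*y^2 - 32*y + 81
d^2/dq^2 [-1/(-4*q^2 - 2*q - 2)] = (-4*q^2 - 2*q + (4*q + 1)^2 - 2)/(2*q^2 + q + 1)^3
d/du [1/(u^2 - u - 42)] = (1 - 2*u)/(-u^2 + u + 42)^2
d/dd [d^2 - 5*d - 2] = 2*d - 5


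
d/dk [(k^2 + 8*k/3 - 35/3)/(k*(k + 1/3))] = 7*(-3*k^2 + 30*k + 5)/(k^2*(9*k^2 + 6*k + 1))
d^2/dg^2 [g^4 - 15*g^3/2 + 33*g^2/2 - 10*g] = 12*g^2 - 45*g + 33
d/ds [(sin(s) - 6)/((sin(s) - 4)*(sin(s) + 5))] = (12*sin(s) + cos(s)^2 - 15)*cos(s)/((sin(s) - 4)^2*(sin(s) + 5)^2)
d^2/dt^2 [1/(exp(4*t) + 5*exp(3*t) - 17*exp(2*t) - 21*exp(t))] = ((-16*exp(3*t) - 45*exp(2*t) + 68*exp(t) + 21)*(exp(3*t) + 5*exp(2*t) - 17*exp(t) - 21) + 2*(4*exp(3*t) + 15*exp(2*t) - 34*exp(t) - 21)^2)*exp(-t)/(exp(3*t) + 5*exp(2*t) - 17*exp(t) - 21)^3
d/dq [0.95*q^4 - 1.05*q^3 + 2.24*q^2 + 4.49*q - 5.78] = 3.8*q^3 - 3.15*q^2 + 4.48*q + 4.49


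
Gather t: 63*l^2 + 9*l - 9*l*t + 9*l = 63*l^2 - 9*l*t + 18*l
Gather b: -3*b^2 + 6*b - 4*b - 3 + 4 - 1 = -3*b^2 + 2*b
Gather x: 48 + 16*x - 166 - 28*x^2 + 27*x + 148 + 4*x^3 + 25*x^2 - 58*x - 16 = 4*x^3 - 3*x^2 - 15*x + 14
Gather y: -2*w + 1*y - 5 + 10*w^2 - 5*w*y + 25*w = 10*w^2 + 23*w + y*(1 - 5*w) - 5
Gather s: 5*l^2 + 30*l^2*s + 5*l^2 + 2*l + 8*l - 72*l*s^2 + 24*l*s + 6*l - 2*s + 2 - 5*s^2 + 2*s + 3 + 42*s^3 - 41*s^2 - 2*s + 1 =10*l^2 + 16*l + 42*s^3 + s^2*(-72*l - 46) + s*(30*l^2 + 24*l - 2) + 6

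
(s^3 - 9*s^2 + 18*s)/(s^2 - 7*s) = (s^2 - 9*s + 18)/(s - 7)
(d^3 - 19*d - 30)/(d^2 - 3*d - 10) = d + 3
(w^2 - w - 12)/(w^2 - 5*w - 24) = (w - 4)/(w - 8)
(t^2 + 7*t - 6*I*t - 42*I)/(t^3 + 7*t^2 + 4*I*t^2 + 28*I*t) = (t - 6*I)/(t*(t + 4*I))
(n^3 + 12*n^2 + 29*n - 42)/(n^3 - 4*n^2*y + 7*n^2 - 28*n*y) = (-n^2 - 5*n + 6)/(n*(-n + 4*y))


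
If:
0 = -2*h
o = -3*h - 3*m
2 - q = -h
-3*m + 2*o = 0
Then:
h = 0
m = 0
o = 0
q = 2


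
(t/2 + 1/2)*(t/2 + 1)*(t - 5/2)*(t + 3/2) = t^4/4 + t^3/2 - 19*t^2/16 - 53*t/16 - 15/8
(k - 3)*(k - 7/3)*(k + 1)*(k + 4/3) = k^4 - 3*k^3 - 37*k^2/9 + 83*k/9 + 28/3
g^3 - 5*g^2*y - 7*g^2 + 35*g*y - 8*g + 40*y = (g - 8)*(g + 1)*(g - 5*y)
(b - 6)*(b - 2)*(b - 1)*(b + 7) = b^4 - 2*b^3 - 43*b^2 + 128*b - 84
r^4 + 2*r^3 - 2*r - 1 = (r - 1)*(r + 1)^3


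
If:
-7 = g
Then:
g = -7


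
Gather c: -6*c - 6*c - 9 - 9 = -12*c - 18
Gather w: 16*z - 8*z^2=-8*z^2 + 16*z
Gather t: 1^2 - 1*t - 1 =-t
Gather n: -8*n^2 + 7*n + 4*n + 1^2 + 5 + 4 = -8*n^2 + 11*n + 10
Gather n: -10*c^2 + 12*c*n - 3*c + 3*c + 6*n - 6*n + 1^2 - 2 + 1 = -10*c^2 + 12*c*n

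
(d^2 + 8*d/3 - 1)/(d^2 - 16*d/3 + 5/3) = (d + 3)/(d - 5)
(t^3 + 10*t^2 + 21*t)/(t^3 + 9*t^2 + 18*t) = (t + 7)/(t + 6)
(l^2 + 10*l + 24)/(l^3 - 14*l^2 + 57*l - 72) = (l^2 + 10*l + 24)/(l^3 - 14*l^2 + 57*l - 72)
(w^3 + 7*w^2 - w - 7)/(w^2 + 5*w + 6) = (w^3 + 7*w^2 - w - 7)/(w^2 + 5*w + 6)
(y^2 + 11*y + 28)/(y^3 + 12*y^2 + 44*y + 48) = (y + 7)/(y^2 + 8*y + 12)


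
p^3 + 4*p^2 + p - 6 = (p - 1)*(p + 2)*(p + 3)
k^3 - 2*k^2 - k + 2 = (k - 2)*(k - 1)*(k + 1)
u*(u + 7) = u^2 + 7*u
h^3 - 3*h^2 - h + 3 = (h - 3)*(h - 1)*(h + 1)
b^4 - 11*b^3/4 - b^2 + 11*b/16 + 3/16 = (b - 3)*(b - 1/2)*(b + 1/4)*(b + 1/2)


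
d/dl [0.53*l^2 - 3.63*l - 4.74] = 1.06*l - 3.63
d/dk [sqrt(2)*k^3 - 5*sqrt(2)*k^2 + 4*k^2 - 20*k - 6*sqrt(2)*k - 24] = 3*sqrt(2)*k^2 - 10*sqrt(2)*k + 8*k - 20 - 6*sqrt(2)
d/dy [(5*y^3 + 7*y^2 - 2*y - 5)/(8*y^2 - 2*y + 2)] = (20*y^4 - 10*y^3 + 16*y^2 + 54*y - 7)/(2*(16*y^4 - 8*y^3 + 9*y^2 - 2*y + 1))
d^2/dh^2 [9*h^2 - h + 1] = 18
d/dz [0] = 0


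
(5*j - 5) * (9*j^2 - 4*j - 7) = 45*j^3 - 65*j^2 - 15*j + 35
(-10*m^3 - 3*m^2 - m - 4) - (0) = -10*m^3 - 3*m^2 - m - 4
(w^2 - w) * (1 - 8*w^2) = -8*w^4 + 8*w^3 + w^2 - w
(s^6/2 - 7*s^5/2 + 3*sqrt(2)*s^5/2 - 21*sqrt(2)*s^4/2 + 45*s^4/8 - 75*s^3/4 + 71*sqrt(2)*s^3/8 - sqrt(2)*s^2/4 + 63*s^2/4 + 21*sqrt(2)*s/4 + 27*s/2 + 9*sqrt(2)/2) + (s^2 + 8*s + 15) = s^6/2 - 7*s^5/2 + 3*sqrt(2)*s^5/2 - 21*sqrt(2)*s^4/2 + 45*s^4/8 - 75*s^3/4 + 71*sqrt(2)*s^3/8 - sqrt(2)*s^2/4 + 67*s^2/4 + 21*sqrt(2)*s/4 + 43*s/2 + 9*sqrt(2)/2 + 15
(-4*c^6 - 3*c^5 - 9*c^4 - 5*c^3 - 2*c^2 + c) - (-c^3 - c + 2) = -4*c^6 - 3*c^5 - 9*c^4 - 4*c^3 - 2*c^2 + 2*c - 2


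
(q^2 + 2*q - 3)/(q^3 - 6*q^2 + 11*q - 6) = (q + 3)/(q^2 - 5*q + 6)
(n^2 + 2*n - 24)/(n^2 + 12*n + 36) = (n - 4)/(n + 6)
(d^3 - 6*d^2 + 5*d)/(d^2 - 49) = d*(d^2 - 6*d + 5)/(d^2 - 49)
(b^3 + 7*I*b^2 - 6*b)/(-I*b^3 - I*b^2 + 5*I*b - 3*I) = b*(I*b^2 - 7*b - 6*I)/(b^3 + b^2 - 5*b + 3)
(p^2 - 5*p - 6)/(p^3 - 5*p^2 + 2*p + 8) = (p - 6)/(p^2 - 6*p + 8)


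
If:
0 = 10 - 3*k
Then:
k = 10/3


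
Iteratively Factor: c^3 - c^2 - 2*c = (c)*(c^2 - c - 2) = c*(c + 1)*(c - 2)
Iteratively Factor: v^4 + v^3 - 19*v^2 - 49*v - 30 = (v + 1)*(v^3 - 19*v - 30) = (v + 1)*(v + 2)*(v^2 - 2*v - 15) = (v + 1)*(v + 2)*(v + 3)*(v - 5)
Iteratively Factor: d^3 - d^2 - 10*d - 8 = (d + 2)*(d^2 - 3*d - 4) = (d - 4)*(d + 2)*(d + 1)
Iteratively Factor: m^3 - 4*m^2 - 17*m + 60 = (m - 3)*(m^2 - m - 20) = (m - 3)*(m + 4)*(m - 5)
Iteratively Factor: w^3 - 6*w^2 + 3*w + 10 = (w - 5)*(w^2 - w - 2) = (w - 5)*(w + 1)*(w - 2)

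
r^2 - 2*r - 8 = (r - 4)*(r + 2)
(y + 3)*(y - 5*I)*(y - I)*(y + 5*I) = y^4 + 3*y^3 - I*y^3 + 25*y^2 - 3*I*y^2 + 75*y - 25*I*y - 75*I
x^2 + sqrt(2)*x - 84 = (x - 6*sqrt(2))*(x + 7*sqrt(2))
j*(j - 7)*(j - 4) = j^3 - 11*j^2 + 28*j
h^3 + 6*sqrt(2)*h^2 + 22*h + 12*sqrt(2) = (h + sqrt(2))*(h + 2*sqrt(2))*(h + 3*sqrt(2))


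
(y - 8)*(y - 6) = y^2 - 14*y + 48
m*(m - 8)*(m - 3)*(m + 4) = m^4 - 7*m^3 - 20*m^2 + 96*m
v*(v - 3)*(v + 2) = v^3 - v^2 - 6*v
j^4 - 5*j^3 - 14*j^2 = j^2*(j - 7)*(j + 2)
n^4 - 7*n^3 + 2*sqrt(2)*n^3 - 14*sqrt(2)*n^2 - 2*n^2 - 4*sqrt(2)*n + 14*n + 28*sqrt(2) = (n - 7)*(n - sqrt(2))*(n + sqrt(2))*(n + 2*sqrt(2))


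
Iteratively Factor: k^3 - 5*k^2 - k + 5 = (k + 1)*(k^2 - 6*k + 5) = (k - 5)*(k + 1)*(k - 1)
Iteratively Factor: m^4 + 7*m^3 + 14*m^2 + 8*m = (m + 4)*(m^3 + 3*m^2 + 2*m) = m*(m + 4)*(m^2 + 3*m + 2) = m*(m + 1)*(m + 4)*(m + 2)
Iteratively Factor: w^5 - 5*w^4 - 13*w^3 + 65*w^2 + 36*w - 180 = (w - 2)*(w^4 - 3*w^3 - 19*w^2 + 27*w + 90) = (w - 2)*(w + 2)*(w^3 - 5*w^2 - 9*w + 45) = (w - 5)*(w - 2)*(w + 2)*(w^2 - 9) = (w - 5)*(w - 2)*(w + 2)*(w + 3)*(w - 3)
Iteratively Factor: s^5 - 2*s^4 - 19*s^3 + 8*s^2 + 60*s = (s + 2)*(s^4 - 4*s^3 - 11*s^2 + 30*s) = (s + 2)*(s + 3)*(s^3 - 7*s^2 + 10*s) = (s - 2)*(s + 2)*(s + 3)*(s^2 - 5*s) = s*(s - 2)*(s + 2)*(s + 3)*(s - 5)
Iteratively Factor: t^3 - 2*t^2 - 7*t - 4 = (t + 1)*(t^2 - 3*t - 4) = (t - 4)*(t + 1)*(t + 1)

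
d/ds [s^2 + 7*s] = 2*s + 7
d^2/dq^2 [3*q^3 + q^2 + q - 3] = 18*q + 2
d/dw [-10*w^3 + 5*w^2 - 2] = 10*w*(1 - 3*w)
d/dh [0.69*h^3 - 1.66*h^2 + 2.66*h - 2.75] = 2.07*h^2 - 3.32*h + 2.66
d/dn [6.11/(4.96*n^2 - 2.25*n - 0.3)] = (13.7475 - 60.6112*n)/(-4.96*n^2 + 2.25*n + 0.3)^2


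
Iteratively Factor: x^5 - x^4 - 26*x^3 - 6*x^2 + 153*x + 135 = (x + 3)*(x^4 - 4*x^3 - 14*x^2 + 36*x + 45) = (x - 5)*(x + 3)*(x^3 + x^2 - 9*x - 9) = (x - 5)*(x + 1)*(x + 3)*(x^2 - 9) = (x - 5)*(x + 1)*(x + 3)^2*(x - 3)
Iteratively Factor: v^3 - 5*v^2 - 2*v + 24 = (v + 2)*(v^2 - 7*v + 12) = (v - 3)*(v + 2)*(v - 4)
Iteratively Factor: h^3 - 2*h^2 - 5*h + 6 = (h - 3)*(h^2 + h - 2) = (h - 3)*(h - 1)*(h + 2)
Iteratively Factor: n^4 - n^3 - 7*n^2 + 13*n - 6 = (n - 2)*(n^3 + n^2 - 5*n + 3) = (n - 2)*(n - 1)*(n^2 + 2*n - 3) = (n - 2)*(n - 1)*(n + 3)*(n - 1)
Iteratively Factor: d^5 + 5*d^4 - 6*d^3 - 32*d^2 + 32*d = (d - 2)*(d^4 + 7*d^3 + 8*d^2 - 16*d) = (d - 2)*(d + 4)*(d^3 + 3*d^2 - 4*d) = (d - 2)*(d - 1)*(d + 4)*(d^2 + 4*d) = d*(d - 2)*(d - 1)*(d + 4)*(d + 4)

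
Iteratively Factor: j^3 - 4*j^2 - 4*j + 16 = (j - 4)*(j^2 - 4) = (j - 4)*(j + 2)*(j - 2)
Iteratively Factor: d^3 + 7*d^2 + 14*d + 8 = (d + 2)*(d^2 + 5*d + 4) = (d + 1)*(d + 2)*(d + 4)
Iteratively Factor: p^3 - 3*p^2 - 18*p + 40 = (p - 2)*(p^2 - p - 20) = (p - 2)*(p + 4)*(p - 5)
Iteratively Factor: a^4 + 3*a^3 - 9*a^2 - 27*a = (a + 3)*(a^3 - 9*a) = (a + 3)^2*(a^2 - 3*a) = a*(a + 3)^2*(a - 3)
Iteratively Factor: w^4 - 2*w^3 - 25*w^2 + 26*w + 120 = (w + 4)*(w^3 - 6*w^2 - w + 30) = (w - 3)*(w + 4)*(w^2 - 3*w - 10) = (w - 5)*(w - 3)*(w + 4)*(w + 2)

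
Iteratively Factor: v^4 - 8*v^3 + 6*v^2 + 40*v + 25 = (v - 5)*(v^3 - 3*v^2 - 9*v - 5) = (v - 5)^2*(v^2 + 2*v + 1) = (v - 5)^2*(v + 1)*(v + 1)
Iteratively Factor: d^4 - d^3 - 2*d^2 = (d)*(d^3 - d^2 - 2*d) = d*(d - 2)*(d^2 + d) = d^2*(d - 2)*(d + 1)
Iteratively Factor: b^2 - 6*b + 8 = (b - 4)*(b - 2)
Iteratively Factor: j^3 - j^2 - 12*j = (j + 3)*(j^2 - 4*j) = (j - 4)*(j + 3)*(j)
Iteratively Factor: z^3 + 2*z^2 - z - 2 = (z + 2)*(z^2 - 1) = (z - 1)*(z + 2)*(z + 1)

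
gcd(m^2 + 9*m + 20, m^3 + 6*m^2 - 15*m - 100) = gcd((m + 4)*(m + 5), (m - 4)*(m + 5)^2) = m + 5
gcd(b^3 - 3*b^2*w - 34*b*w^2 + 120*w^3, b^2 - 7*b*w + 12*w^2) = -b + 4*w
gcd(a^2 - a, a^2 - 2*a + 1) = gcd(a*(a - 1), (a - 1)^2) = a - 1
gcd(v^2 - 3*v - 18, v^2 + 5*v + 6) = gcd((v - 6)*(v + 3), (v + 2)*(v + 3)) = v + 3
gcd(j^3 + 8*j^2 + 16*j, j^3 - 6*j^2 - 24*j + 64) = j + 4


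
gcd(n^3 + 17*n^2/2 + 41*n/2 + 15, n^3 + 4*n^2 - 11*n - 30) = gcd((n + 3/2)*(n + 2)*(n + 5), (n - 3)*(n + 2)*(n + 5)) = n^2 + 7*n + 10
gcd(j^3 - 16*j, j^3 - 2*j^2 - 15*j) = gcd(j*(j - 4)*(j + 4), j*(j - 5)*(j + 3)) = j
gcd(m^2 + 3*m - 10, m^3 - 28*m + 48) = m - 2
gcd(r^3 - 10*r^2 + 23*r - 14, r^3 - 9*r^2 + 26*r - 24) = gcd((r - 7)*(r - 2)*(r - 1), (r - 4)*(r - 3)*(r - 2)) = r - 2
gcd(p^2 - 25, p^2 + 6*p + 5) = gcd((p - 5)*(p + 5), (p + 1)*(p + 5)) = p + 5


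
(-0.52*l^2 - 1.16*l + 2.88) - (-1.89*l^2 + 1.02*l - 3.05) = 1.37*l^2 - 2.18*l + 5.93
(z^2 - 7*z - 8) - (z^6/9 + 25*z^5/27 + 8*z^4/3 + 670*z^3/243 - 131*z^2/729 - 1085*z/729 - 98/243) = -z^6/9 - 25*z^5/27 - 8*z^4/3 - 670*z^3/243 + 860*z^2/729 - 4018*z/729 - 1846/243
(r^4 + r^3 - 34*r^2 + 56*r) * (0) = 0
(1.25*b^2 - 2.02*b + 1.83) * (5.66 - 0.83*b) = -1.0375*b^3 + 8.7516*b^2 - 12.9521*b + 10.3578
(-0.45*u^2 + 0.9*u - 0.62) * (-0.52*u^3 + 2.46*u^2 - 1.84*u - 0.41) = 0.234*u^5 - 1.575*u^4 + 3.3644*u^3 - 2.9967*u^2 + 0.7718*u + 0.2542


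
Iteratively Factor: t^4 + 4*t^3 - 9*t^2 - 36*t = (t - 3)*(t^3 + 7*t^2 + 12*t) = (t - 3)*(t + 3)*(t^2 + 4*t) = t*(t - 3)*(t + 3)*(t + 4)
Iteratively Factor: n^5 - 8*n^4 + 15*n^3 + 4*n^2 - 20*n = (n + 1)*(n^4 - 9*n^3 + 24*n^2 - 20*n) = (n - 2)*(n + 1)*(n^3 - 7*n^2 + 10*n) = (n - 5)*(n - 2)*(n + 1)*(n^2 - 2*n) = n*(n - 5)*(n - 2)*(n + 1)*(n - 2)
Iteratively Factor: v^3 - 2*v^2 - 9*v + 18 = (v + 3)*(v^2 - 5*v + 6) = (v - 2)*(v + 3)*(v - 3)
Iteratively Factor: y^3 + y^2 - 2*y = (y + 2)*(y^2 - y) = y*(y + 2)*(y - 1)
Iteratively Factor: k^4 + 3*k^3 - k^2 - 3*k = (k + 1)*(k^3 + 2*k^2 - 3*k) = (k - 1)*(k + 1)*(k^2 + 3*k) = k*(k - 1)*(k + 1)*(k + 3)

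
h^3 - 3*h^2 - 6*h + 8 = (h - 4)*(h - 1)*(h + 2)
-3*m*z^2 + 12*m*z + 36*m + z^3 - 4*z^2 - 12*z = (-3*m + z)*(z - 6)*(z + 2)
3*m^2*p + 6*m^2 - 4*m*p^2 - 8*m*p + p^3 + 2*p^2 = (-3*m + p)*(-m + p)*(p + 2)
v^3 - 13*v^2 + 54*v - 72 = (v - 6)*(v - 4)*(v - 3)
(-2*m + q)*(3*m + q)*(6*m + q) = -36*m^3 + 7*m*q^2 + q^3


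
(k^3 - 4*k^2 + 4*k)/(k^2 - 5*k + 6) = k*(k - 2)/(k - 3)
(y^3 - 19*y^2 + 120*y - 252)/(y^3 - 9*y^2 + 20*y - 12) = (y^2 - 13*y + 42)/(y^2 - 3*y + 2)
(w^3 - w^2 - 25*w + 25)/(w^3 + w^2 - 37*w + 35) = (w + 5)/(w + 7)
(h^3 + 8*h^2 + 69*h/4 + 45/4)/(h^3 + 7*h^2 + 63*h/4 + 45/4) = (2*h^2 + 13*h + 15)/(2*h^2 + 11*h + 15)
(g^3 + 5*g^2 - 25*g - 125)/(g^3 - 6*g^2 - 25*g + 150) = (g + 5)/(g - 6)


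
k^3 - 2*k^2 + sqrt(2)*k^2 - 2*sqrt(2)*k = k*(k - 2)*(k + sqrt(2))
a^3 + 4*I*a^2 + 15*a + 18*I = (a - 3*I)*(a + I)*(a + 6*I)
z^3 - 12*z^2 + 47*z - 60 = (z - 5)*(z - 4)*(z - 3)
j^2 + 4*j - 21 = (j - 3)*(j + 7)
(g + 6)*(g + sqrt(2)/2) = g^2 + sqrt(2)*g/2 + 6*g + 3*sqrt(2)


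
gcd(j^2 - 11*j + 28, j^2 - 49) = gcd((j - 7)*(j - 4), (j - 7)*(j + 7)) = j - 7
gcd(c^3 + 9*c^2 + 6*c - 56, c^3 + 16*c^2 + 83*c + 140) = c^2 + 11*c + 28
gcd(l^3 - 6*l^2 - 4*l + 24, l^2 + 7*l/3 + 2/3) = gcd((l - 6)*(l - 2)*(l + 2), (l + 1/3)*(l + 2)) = l + 2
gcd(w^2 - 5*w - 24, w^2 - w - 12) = w + 3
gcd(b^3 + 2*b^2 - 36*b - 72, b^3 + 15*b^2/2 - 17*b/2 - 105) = b + 6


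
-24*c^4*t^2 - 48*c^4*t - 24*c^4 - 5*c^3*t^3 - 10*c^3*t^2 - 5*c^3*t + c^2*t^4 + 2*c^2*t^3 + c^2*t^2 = (-8*c + t)*(3*c + t)*(c*t + c)^2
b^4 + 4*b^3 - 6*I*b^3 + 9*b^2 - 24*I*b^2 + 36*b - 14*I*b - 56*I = (b + 4)*(b - 7*I)*(b - I)*(b + 2*I)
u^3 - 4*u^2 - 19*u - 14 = (u - 7)*(u + 1)*(u + 2)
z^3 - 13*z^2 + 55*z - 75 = (z - 5)^2*(z - 3)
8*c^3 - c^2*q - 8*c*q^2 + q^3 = (-8*c + q)*(-c + q)*(c + q)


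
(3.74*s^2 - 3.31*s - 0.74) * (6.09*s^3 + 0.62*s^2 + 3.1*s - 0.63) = 22.7766*s^5 - 17.8391*s^4 + 5.0352*s^3 - 13.076*s^2 - 0.2087*s + 0.4662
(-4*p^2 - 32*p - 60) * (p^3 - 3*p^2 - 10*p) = -4*p^5 - 20*p^4 + 76*p^3 + 500*p^2 + 600*p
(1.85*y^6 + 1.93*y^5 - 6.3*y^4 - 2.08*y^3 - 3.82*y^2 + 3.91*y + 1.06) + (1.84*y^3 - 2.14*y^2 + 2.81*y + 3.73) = 1.85*y^6 + 1.93*y^5 - 6.3*y^4 - 0.24*y^3 - 5.96*y^2 + 6.72*y + 4.79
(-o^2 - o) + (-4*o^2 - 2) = -5*o^2 - o - 2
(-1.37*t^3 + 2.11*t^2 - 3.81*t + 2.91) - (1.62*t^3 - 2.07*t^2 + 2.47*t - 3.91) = -2.99*t^3 + 4.18*t^2 - 6.28*t + 6.82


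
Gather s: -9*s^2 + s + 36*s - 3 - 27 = -9*s^2 + 37*s - 30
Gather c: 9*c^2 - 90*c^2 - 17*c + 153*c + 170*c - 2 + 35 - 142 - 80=-81*c^2 + 306*c - 189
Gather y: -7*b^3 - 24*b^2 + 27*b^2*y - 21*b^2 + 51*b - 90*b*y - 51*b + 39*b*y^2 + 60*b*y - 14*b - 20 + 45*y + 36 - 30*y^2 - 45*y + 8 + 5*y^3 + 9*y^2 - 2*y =-7*b^3 - 45*b^2 - 14*b + 5*y^3 + y^2*(39*b - 21) + y*(27*b^2 - 30*b - 2) + 24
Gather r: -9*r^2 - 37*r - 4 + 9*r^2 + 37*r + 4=0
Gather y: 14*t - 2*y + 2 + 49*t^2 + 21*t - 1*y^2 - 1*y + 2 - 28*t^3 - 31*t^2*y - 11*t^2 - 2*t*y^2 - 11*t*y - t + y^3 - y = -28*t^3 + 38*t^2 + 34*t + y^3 + y^2*(-2*t - 1) + y*(-31*t^2 - 11*t - 4) + 4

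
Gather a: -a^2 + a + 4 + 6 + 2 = -a^2 + a + 12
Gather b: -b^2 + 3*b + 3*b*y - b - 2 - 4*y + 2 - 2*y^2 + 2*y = -b^2 + b*(3*y + 2) - 2*y^2 - 2*y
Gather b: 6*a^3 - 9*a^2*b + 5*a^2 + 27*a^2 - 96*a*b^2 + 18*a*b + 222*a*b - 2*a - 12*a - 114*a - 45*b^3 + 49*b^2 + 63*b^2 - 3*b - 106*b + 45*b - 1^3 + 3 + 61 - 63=6*a^3 + 32*a^2 - 128*a - 45*b^3 + b^2*(112 - 96*a) + b*(-9*a^2 + 240*a - 64)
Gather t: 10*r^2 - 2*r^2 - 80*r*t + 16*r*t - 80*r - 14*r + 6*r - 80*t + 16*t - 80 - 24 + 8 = 8*r^2 - 88*r + t*(-64*r - 64) - 96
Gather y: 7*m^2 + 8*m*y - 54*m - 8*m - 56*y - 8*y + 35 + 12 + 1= 7*m^2 - 62*m + y*(8*m - 64) + 48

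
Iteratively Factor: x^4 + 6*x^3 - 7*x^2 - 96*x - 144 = (x + 3)*(x^3 + 3*x^2 - 16*x - 48) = (x - 4)*(x + 3)*(x^2 + 7*x + 12) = (x - 4)*(x + 3)^2*(x + 4)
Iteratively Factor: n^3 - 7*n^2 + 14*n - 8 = (n - 2)*(n^2 - 5*n + 4) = (n - 2)*(n - 1)*(n - 4)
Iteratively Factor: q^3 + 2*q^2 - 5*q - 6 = (q + 1)*(q^2 + q - 6) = (q + 1)*(q + 3)*(q - 2)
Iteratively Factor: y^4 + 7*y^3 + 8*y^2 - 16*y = (y)*(y^3 + 7*y^2 + 8*y - 16) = y*(y + 4)*(y^2 + 3*y - 4) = y*(y - 1)*(y + 4)*(y + 4)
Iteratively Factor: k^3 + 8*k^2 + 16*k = (k + 4)*(k^2 + 4*k) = k*(k + 4)*(k + 4)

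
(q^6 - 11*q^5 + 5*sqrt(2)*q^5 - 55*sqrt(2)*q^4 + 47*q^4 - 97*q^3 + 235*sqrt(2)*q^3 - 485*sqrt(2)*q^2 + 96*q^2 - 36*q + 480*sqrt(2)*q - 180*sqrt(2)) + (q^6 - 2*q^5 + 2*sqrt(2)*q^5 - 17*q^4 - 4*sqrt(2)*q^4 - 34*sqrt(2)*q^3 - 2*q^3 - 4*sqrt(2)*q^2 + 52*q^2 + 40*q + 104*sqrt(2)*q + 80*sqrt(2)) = 2*q^6 - 13*q^5 + 7*sqrt(2)*q^5 - 59*sqrt(2)*q^4 + 30*q^4 - 99*q^3 + 201*sqrt(2)*q^3 - 489*sqrt(2)*q^2 + 148*q^2 + 4*q + 584*sqrt(2)*q - 100*sqrt(2)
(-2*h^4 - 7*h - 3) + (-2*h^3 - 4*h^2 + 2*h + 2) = -2*h^4 - 2*h^3 - 4*h^2 - 5*h - 1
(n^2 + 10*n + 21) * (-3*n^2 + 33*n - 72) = -3*n^4 + 3*n^3 + 195*n^2 - 27*n - 1512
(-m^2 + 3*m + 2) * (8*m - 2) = -8*m^3 + 26*m^2 + 10*m - 4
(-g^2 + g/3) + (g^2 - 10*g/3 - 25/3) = -3*g - 25/3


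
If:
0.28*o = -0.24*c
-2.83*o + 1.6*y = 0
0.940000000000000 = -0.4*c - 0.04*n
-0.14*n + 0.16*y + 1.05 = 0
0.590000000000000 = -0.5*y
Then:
No Solution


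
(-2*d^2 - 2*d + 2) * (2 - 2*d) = 4*d^3 - 8*d + 4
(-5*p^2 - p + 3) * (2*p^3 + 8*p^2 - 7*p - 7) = -10*p^5 - 42*p^4 + 33*p^3 + 66*p^2 - 14*p - 21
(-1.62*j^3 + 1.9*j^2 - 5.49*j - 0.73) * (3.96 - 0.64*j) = 1.0368*j^4 - 7.6312*j^3 + 11.0376*j^2 - 21.2732*j - 2.8908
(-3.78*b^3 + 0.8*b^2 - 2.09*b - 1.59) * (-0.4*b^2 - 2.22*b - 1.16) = 1.512*b^5 + 8.0716*b^4 + 3.4448*b^3 + 4.3478*b^2 + 5.9542*b + 1.8444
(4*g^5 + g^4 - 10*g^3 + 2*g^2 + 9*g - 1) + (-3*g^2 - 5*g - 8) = 4*g^5 + g^4 - 10*g^3 - g^2 + 4*g - 9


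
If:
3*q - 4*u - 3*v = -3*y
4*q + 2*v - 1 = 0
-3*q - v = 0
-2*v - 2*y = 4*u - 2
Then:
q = -1/2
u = -3/4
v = 3/2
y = 1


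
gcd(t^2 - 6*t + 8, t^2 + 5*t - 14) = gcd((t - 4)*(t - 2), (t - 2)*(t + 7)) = t - 2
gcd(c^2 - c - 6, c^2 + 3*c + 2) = c + 2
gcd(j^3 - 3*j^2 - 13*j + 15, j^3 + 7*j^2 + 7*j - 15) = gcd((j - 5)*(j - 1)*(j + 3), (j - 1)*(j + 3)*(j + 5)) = j^2 + 2*j - 3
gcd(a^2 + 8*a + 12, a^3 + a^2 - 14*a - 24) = a + 2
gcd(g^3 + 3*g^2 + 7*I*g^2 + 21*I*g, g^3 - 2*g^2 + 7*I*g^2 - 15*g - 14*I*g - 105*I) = g^2 + g*(3 + 7*I) + 21*I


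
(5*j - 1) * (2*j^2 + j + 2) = 10*j^3 + 3*j^2 + 9*j - 2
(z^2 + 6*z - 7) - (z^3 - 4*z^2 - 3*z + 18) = -z^3 + 5*z^2 + 9*z - 25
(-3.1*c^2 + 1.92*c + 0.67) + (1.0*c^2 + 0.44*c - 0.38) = -2.1*c^2 + 2.36*c + 0.29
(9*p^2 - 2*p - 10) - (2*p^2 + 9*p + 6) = 7*p^2 - 11*p - 16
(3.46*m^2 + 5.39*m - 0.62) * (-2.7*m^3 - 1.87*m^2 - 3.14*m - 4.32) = -9.342*m^5 - 21.0232*m^4 - 19.2697*m^3 - 30.7124*m^2 - 21.338*m + 2.6784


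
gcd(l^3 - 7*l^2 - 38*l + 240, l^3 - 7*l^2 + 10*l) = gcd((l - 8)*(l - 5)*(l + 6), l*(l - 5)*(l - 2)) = l - 5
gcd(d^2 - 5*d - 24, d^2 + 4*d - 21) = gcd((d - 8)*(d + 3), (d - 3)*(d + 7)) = 1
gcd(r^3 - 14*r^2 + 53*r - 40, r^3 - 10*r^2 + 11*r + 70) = r - 5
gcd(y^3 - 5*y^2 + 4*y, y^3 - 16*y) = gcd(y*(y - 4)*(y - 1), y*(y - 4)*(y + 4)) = y^2 - 4*y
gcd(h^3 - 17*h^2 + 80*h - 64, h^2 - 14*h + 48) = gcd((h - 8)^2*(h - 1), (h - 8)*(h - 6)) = h - 8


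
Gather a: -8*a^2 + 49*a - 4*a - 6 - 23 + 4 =-8*a^2 + 45*a - 25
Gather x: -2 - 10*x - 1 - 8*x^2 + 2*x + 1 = -8*x^2 - 8*x - 2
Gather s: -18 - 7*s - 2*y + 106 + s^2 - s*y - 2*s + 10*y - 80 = s^2 + s*(-y - 9) + 8*y + 8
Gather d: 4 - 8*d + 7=11 - 8*d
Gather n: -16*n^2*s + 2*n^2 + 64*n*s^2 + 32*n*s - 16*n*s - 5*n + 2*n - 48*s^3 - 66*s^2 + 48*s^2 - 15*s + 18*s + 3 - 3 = n^2*(2 - 16*s) + n*(64*s^2 + 16*s - 3) - 48*s^3 - 18*s^2 + 3*s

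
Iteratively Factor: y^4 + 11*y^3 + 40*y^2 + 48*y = (y + 4)*(y^3 + 7*y^2 + 12*y) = (y + 4)^2*(y^2 + 3*y) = y*(y + 4)^2*(y + 3)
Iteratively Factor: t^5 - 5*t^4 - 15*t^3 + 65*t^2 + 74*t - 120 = (t - 4)*(t^4 - t^3 - 19*t^2 - 11*t + 30) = (t - 5)*(t - 4)*(t^3 + 4*t^2 + t - 6) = (t - 5)*(t - 4)*(t - 1)*(t^2 + 5*t + 6) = (t - 5)*(t - 4)*(t - 1)*(t + 3)*(t + 2)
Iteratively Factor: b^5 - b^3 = (b)*(b^4 - b^2) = b*(b - 1)*(b^3 + b^2) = b^2*(b - 1)*(b^2 + b) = b^2*(b - 1)*(b + 1)*(b)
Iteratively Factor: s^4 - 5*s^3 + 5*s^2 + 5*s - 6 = (s - 3)*(s^3 - 2*s^2 - s + 2) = (s - 3)*(s + 1)*(s^2 - 3*s + 2) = (s - 3)*(s - 2)*(s + 1)*(s - 1)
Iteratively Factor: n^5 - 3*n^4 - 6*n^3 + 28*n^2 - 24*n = (n - 2)*(n^4 - n^3 - 8*n^2 + 12*n) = (n - 2)*(n + 3)*(n^3 - 4*n^2 + 4*n) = n*(n - 2)*(n + 3)*(n^2 - 4*n + 4) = n*(n - 2)^2*(n + 3)*(n - 2)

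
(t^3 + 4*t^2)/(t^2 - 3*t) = t*(t + 4)/(t - 3)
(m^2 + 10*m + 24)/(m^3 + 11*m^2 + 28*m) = (m + 6)/(m*(m + 7))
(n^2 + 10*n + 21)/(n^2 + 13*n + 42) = (n + 3)/(n + 6)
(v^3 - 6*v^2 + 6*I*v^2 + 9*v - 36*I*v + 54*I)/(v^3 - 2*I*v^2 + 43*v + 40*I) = (v^3 + v^2*(-6 + 6*I) + v*(9 - 36*I) + 54*I)/(v^3 - 2*I*v^2 + 43*v + 40*I)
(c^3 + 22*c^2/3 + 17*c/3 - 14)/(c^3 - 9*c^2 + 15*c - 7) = (c^2 + 25*c/3 + 14)/(c^2 - 8*c + 7)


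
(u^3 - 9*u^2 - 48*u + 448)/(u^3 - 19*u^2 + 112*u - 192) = (u + 7)/(u - 3)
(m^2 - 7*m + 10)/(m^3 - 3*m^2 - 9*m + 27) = (m^2 - 7*m + 10)/(m^3 - 3*m^2 - 9*m + 27)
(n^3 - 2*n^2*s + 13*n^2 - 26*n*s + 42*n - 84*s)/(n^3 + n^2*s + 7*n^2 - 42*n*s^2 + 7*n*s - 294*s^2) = (-n^2 + 2*n*s - 6*n + 12*s)/(-n^2 - n*s + 42*s^2)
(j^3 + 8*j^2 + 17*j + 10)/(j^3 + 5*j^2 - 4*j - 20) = (j + 1)/(j - 2)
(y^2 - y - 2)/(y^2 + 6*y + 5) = (y - 2)/(y + 5)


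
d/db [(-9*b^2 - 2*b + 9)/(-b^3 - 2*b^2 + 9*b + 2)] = (-9*b^4 - 4*b^3 - 58*b^2 - 85)/(b^6 + 4*b^5 - 14*b^4 - 40*b^3 + 73*b^2 + 36*b + 4)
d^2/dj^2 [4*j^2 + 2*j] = 8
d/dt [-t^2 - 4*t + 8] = -2*t - 4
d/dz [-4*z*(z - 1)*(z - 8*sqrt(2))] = -12*z^2 + 8*z + 64*sqrt(2)*z - 32*sqrt(2)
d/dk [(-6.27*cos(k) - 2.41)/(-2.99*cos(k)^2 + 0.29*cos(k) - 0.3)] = (18.7473*cos(k)^2 + 14.4118*cos(k) - 2.5799)*sin(k)/(8.9401*cos(k)^4 - 1.7342*cos(k)^3 + 1.8781*cos(k)^2 - 0.174*cos(k) + 0.09)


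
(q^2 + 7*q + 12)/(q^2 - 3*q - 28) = (q + 3)/(q - 7)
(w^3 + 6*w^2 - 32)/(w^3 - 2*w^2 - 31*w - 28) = (w^2 + 2*w - 8)/(w^2 - 6*w - 7)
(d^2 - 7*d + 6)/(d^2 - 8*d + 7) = (d - 6)/(d - 7)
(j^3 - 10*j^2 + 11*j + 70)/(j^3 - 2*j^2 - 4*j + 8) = (j^2 - 12*j + 35)/(j^2 - 4*j + 4)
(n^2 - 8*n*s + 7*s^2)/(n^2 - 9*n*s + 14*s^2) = (-n + s)/(-n + 2*s)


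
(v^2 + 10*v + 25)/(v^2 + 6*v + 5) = (v + 5)/(v + 1)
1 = 1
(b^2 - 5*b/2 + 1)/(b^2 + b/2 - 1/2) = (b - 2)/(b + 1)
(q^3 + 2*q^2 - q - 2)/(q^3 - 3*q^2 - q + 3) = (q + 2)/(q - 3)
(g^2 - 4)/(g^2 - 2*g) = (g + 2)/g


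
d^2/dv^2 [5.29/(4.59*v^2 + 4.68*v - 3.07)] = (-222.900498*v^2 - 227.271096*v + 5.29*(9.18*v + 4.68)*(18.36*v + 9.36) + 149.085954)/(4.59*v^2 + 4.68*v - 3.07)^3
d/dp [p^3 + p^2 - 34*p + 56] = 3*p^2 + 2*p - 34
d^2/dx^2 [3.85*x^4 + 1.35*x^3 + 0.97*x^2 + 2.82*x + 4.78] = 46.2*x^2 + 8.1*x + 1.94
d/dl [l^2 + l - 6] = 2*l + 1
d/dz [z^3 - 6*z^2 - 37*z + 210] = 3*z^2 - 12*z - 37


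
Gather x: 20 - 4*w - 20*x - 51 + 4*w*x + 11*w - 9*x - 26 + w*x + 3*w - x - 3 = 10*w + x*(5*w - 30) - 60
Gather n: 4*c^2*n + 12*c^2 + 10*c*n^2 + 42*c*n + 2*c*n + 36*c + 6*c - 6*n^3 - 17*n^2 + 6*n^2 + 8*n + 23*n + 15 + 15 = 12*c^2 + 42*c - 6*n^3 + n^2*(10*c - 11) + n*(4*c^2 + 44*c + 31) + 30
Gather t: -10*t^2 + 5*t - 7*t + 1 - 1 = -10*t^2 - 2*t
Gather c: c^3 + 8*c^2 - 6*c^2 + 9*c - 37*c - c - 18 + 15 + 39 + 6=c^3 + 2*c^2 - 29*c + 42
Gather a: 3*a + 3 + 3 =3*a + 6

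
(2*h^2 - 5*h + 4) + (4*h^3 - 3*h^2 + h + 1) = 4*h^3 - h^2 - 4*h + 5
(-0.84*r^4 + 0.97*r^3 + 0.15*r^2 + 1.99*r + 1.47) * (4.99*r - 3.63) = -4.1916*r^5 + 7.8895*r^4 - 2.7726*r^3 + 9.3856*r^2 + 0.1116*r - 5.3361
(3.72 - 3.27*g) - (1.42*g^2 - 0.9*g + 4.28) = -1.42*g^2 - 2.37*g - 0.56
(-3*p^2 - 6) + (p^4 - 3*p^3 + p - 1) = p^4 - 3*p^3 - 3*p^2 + p - 7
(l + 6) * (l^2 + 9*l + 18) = l^3 + 15*l^2 + 72*l + 108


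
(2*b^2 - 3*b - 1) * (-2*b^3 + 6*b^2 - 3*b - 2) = -4*b^5 + 18*b^4 - 22*b^3 - b^2 + 9*b + 2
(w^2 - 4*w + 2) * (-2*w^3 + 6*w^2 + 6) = -2*w^5 + 14*w^4 - 28*w^3 + 18*w^2 - 24*w + 12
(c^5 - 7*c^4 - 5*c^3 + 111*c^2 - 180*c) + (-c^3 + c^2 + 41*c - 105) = c^5 - 7*c^4 - 6*c^3 + 112*c^2 - 139*c - 105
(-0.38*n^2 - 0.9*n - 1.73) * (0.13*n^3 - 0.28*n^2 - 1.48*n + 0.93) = -0.0494*n^5 - 0.0106*n^4 + 0.5895*n^3 + 1.463*n^2 + 1.7234*n - 1.6089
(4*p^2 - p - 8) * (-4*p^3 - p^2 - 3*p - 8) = -16*p^5 + 21*p^3 - 21*p^2 + 32*p + 64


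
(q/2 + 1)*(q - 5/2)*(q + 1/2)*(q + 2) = q^4/2 + q^3 - 21*q^2/8 - 13*q/2 - 5/2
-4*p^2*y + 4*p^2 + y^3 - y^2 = (-2*p + y)*(2*p + y)*(y - 1)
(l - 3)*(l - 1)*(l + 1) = l^3 - 3*l^2 - l + 3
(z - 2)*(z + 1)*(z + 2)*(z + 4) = z^4 + 5*z^3 - 20*z - 16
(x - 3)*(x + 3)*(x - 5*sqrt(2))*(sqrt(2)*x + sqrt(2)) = sqrt(2)*x^4 - 10*x^3 + sqrt(2)*x^3 - 9*sqrt(2)*x^2 - 10*x^2 - 9*sqrt(2)*x + 90*x + 90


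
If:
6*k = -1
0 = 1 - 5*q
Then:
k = -1/6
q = 1/5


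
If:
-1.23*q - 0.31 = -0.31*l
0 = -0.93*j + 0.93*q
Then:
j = q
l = 3.96774193548387*q + 1.0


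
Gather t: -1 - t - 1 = -t - 2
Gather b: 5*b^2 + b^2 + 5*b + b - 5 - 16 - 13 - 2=6*b^2 + 6*b - 36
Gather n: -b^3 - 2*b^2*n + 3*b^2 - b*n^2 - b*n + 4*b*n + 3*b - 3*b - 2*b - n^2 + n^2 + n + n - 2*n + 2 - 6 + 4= -b^3 + 3*b^2 - b*n^2 - 2*b + n*(-2*b^2 + 3*b)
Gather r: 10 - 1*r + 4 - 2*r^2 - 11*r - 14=-2*r^2 - 12*r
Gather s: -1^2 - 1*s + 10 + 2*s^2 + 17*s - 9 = 2*s^2 + 16*s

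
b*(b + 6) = b^2 + 6*b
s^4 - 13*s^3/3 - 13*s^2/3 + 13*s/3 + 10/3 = (s - 5)*(s - 1)*(s + 2/3)*(s + 1)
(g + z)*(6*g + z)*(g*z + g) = 6*g^3*z + 6*g^3 + 7*g^2*z^2 + 7*g^2*z + g*z^3 + g*z^2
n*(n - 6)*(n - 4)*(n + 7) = n^4 - 3*n^3 - 46*n^2 + 168*n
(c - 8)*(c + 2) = c^2 - 6*c - 16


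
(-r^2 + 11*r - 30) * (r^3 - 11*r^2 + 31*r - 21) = -r^5 + 22*r^4 - 182*r^3 + 692*r^2 - 1161*r + 630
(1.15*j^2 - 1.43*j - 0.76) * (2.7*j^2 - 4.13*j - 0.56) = 3.105*j^4 - 8.6105*j^3 + 3.2099*j^2 + 3.9396*j + 0.4256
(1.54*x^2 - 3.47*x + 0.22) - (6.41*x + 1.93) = 1.54*x^2 - 9.88*x - 1.71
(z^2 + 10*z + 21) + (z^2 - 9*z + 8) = 2*z^2 + z + 29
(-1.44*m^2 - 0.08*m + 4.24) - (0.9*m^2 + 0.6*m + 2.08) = -2.34*m^2 - 0.68*m + 2.16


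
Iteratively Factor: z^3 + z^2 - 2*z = (z - 1)*(z^2 + 2*z) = z*(z - 1)*(z + 2)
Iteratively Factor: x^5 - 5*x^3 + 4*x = (x - 1)*(x^4 + x^3 - 4*x^2 - 4*x) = (x - 1)*(x + 2)*(x^3 - x^2 - 2*x) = x*(x - 1)*(x + 2)*(x^2 - x - 2) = x*(x - 2)*(x - 1)*(x + 2)*(x + 1)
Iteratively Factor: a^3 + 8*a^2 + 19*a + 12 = (a + 1)*(a^2 + 7*a + 12) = (a + 1)*(a + 4)*(a + 3)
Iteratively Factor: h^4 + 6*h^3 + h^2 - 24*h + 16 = (h - 1)*(h^3 + 7*h^2 + 8*h - 16) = (h - 1)^2*(h^2 + 8*h + 16) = (h - 1)^2*(h + 4)*(h + 4)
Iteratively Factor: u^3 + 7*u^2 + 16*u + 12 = (u + 3)*(u^2 + 4*u + 4) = (u + 2)*(u + 3)*(u + 2)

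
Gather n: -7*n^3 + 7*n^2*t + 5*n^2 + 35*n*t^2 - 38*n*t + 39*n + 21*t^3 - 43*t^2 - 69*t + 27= -7*n^3 + n^2*(7*t + 5) + n*(35*t^2 - 38*t + 39) + 21*t^3 - 43*t^2 - 69*t + 27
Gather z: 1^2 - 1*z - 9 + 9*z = 8*z - 8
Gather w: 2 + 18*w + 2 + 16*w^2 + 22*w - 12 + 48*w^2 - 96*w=64*w^2 - 56*w - 8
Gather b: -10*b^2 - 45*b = -10*b^2 - 45*b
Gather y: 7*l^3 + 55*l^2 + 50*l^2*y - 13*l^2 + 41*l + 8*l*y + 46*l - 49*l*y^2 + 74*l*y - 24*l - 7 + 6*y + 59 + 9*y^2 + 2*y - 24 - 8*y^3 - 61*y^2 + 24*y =7*l^3 + 42*l^2 + 63*l - 8*y^3 + y^2*(-49*l - 52) + y*(50*l^2 + 82*l + 32) + 28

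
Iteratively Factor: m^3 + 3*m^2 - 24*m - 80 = (m + 4)*(m^2 - m - 20) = (m + 4)^2*(m - 5)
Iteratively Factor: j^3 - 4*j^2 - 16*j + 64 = (j - 4)*(j^2 - 16) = (j - 4)^2*(j + 4)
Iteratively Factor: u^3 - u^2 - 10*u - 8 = (u + 2)*(u^2 - 3*u - 4) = (u - 4)*(u + 2)*(u + 1)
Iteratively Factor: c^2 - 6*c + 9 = (c - 3)*(c - 3)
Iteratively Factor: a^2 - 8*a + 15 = (a - 3)*(a - 5)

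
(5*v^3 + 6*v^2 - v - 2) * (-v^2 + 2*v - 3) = -5*v^5 + 4*v^4 - 2*v^3 - 18*v^2 - v + 6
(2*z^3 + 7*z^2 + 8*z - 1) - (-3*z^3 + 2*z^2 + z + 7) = 5*z^3 + 5*z^2 + 7*z - 8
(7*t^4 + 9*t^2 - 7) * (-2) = -14*t^4 - 18*t^2 + 14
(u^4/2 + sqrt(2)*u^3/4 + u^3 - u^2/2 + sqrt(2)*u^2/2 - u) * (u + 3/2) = u^5/2 + sqrt(2)*u^4/4 + 7*u^4/4 + u^3 + 7*sqrt(2)*u^3/8 - 7*u^2/4 + 3*sqrt(2)*u^2/4 - 3*u/2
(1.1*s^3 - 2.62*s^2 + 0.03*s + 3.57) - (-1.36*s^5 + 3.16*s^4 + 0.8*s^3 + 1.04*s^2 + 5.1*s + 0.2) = 1.36*s^5 - 3.16*s^4 + 0.3*s^3 - 3.66*s^2 - 5.07*s + 3.37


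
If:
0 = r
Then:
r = 0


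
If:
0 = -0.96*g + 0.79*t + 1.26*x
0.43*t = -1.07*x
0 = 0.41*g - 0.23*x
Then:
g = 0.00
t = 0.00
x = 0.00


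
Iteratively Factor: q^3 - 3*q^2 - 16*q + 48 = (q - 3)*(q^2 - 16) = (q - 3)*(q + 4)*(q - 4)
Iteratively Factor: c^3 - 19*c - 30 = (c + 2)*(c^2 - 2*c - 15) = (c + 2)*(c + 3)*(c - 5)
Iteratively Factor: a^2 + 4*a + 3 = (a + 3)*(a + 1)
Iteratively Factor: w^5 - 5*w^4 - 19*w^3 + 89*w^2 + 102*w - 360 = (w + 3)*(w^4 - 8*w^3 + 5*w^2 + 74*w - 120) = (w + 3)^2*(w^3 - 11*w^2 + 38*w - 40) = (w - 2)*(w + 3)^2*(w^2 - 9*w + 20) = (w - 5)*(w - 2)*(w + 3)^2*(w - 4)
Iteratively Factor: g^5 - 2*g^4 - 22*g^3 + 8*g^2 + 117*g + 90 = (g - 5)*(g^4 + 3*g^3 - 7*g^2 - 27*g - 18) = (g - 5)*(g - 3)*(g^3 + 6*g^2 + 11*g + 6) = (g - 5)*(g - 3)*(g + 3)*(g^2 + 3*g + 2) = (g - 5)*(g - 3)*(g + 1)*(g + 3)*(g + 2)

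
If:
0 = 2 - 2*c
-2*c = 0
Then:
No Solution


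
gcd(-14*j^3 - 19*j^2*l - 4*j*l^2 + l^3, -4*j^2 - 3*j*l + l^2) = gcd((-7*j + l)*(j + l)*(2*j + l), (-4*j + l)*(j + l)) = j + l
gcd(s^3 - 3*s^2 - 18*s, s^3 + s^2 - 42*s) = s^2 - 6*s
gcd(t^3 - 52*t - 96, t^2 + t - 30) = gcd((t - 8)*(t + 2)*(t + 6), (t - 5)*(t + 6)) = t + 6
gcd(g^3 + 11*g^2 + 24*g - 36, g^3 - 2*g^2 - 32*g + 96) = g + 6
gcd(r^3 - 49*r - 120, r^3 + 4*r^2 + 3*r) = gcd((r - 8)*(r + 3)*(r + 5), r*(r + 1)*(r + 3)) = r + 3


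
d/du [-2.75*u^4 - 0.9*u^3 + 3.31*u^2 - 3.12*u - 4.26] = -11.0*u^3 - 2.7*u^2 + 6.62*u - 3.12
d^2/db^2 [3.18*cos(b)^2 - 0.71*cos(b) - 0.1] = 12.72*sin(b)^2 + 0.71*cos(b) - 6.36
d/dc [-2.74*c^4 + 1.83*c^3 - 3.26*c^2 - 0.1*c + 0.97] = -10.96*c^3 + 5.49*c^2 - 6.52*c - 0.1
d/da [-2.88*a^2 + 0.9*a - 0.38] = 0.9 - 5.76*a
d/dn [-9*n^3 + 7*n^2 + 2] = n*(14 - 27*n)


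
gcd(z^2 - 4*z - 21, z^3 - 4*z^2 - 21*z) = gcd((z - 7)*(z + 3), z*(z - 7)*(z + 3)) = z^2 - 4*z - 21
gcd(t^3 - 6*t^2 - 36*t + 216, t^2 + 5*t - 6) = t + 6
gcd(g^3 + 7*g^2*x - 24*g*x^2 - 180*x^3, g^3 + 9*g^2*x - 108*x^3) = g^2 + 12*g*x + 36*x^2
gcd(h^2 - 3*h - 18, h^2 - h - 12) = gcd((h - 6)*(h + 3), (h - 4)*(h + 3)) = h + 3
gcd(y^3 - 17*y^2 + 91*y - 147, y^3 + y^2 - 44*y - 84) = y - 7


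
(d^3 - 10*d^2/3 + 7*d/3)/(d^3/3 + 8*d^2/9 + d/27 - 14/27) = 9*d*(3*d^2 - 10*d + 7)/(9*d^3 + 24*d^2 + d - 14)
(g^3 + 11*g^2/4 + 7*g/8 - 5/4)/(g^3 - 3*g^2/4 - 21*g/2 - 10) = (g - 1/2)/(g - 4)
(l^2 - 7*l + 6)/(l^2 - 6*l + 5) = (l - 6)/(l - 5)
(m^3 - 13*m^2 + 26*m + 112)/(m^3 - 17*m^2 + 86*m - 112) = (m + 2)/(m - 2)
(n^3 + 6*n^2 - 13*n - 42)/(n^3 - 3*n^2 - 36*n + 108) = (n^2 + 9*n + 14)/(n^2 - 36)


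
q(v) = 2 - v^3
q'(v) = -3*v^2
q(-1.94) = 9.30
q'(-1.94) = -11.29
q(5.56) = -169.88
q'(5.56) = -92.74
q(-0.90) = 2.73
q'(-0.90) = -2.43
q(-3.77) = 55.58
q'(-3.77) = -42.64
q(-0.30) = 2.03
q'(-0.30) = -0.27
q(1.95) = -5.41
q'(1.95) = -11.41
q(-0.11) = 2.00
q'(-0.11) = -0.04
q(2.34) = -10.81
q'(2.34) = -16.43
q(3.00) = -25.00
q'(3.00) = -27.00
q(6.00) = -214.00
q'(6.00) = -108.00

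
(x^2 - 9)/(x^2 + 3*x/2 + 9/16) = 16*(x^2 - 9)/(16*x^2 + 24*x + 9)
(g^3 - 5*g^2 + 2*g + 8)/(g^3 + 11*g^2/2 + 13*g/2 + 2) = 2*(g^2 - 6*g + 8)/(2*g^2 + 9*g + 4)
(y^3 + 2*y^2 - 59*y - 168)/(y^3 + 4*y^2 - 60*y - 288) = (y^2 + 10*y + 21)/(y^2 + 12*y + 36)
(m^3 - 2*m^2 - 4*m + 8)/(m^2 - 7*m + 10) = (m^2 - 4)/(m - 5)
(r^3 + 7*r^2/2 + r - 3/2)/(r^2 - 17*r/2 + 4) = (r^2 + 4*r + 3)/(r - 8)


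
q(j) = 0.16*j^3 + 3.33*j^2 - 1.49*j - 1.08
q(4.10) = 59.82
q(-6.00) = 93.18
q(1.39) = 3.71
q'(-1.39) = -9.82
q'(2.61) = 19.16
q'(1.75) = 11.64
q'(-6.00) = -24.17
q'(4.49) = 38.09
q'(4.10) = 33.88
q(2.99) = 28.51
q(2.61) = 20.56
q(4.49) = 73.85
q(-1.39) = 7.00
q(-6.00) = 93.18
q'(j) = 0.48*j^2 + 6.66*j - 1.49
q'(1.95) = 13.32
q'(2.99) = 22.71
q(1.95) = 9.86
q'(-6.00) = -24.17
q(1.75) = 7.37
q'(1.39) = 8.69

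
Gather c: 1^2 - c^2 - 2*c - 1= -c^2 - 2*c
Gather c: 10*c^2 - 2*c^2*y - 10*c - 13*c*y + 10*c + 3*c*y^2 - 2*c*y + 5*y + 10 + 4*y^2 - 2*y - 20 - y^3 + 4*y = c^2*(10 - 2*y) + c*(3*y^2 - 15*y) - y^3 + 4*y^2 + 7*y - 10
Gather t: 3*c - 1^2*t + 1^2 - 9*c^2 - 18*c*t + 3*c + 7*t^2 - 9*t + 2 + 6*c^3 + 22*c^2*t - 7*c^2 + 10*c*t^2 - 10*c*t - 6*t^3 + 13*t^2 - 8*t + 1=6*c^3 - 16*c^2 + 6*c - 6*t^3 + t^2*(10*c + 20) + t*(22*c^2 - 28*c - 18) + 4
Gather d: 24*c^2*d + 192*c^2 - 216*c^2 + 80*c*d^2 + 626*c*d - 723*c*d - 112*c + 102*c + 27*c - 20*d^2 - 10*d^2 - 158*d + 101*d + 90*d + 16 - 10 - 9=-24*c^2 + 17*c + d^2*(80*c - 30) + d*(24*c^2 - 97*c + 33) - 3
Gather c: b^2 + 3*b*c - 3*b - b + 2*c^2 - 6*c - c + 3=b^2 - 4*b + 2*c^2 + c*(3*b - 7) + 3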